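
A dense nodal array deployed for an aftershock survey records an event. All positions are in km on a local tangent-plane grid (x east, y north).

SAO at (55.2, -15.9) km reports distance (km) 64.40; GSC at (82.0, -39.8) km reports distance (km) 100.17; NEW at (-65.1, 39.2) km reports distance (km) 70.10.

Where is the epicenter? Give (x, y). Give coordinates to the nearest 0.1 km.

Circle about each station: (x − 55.2)² + (y + 15.9)² = 64.40²; (x − 82.0)² + (y + 39.8)² = 100.17²; (x + 65.1)² + (y − 39.2)² = 70.10².
Subtracting pairs of circle equations eliminates x²+y² and gives linear equations (the radical axes):
53.6 x − 47.8 y = -878.48
-240.6 x + 110.2 y = 1708.15
Solving the 2×2 system: x ≈ 2.7, y ≈ 21.4 km.

x ≈ 2.7 km, y ≈ 21.4 km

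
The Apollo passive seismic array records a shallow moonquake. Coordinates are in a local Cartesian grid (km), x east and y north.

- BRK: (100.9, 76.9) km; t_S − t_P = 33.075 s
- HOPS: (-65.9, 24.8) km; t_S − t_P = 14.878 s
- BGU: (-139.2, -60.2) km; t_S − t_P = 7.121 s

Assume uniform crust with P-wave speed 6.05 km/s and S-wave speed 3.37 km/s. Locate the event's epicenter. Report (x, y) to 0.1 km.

Distance from S−P lag: d = Δt · v_P v_S / (v_P − v_S) = Δt · (6.05·3.37)/(6.05−3.37) ≈ 7.6076·Δt.
So d_BRK = 251.62, d_HOPS = 113.19, d_BGU = 54.17 km.
Circle about each station: (x − 100.9)² + (y − 76.9)² = 251.62²; (x + 65.9)² + (y − 24.8)² = 113.19²; (x + 139.2)² + (y + 60.2)² = 54.17².
Subtracting pairs of circle equations eliminates x²+y² and gives linear equations (the radical axes):
-333.6 x − 104.2 y = 39364.08
-480.2 x − 274.2 y = 67284.50
Solving the 2×2 system: x ≈ -91.3, y ≈ -85.5 km.
Check against BRK (with the unrounded x, y): √((x − 100.9)²+(y − 76.9)²) = 251.62 ≈ 251.62 km. ✓

-91.3 km east, -85.5 km north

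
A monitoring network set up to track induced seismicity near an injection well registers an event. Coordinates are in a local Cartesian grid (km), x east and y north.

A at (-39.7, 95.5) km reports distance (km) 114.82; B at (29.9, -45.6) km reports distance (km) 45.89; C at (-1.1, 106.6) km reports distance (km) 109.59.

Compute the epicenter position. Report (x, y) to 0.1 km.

Circle about each station: (x + 39.7)² + (y − 95.5)² = 114.82²; (x − 29.9)² + (y + 45.6)² = 45.89²; (x + 1.1)² + (y − 106.6)² = 109.59².
Subtracting the A equation from the B and C equations removes the quadratic terms:
139.2 x − 282.2 y = 3354.77
77.2 x + 22.2 y = 1842.09
Solving the 2×2 system: x ≈ 23.9, y ≈ -0.1 km.

23.9 km east, -0.1 km north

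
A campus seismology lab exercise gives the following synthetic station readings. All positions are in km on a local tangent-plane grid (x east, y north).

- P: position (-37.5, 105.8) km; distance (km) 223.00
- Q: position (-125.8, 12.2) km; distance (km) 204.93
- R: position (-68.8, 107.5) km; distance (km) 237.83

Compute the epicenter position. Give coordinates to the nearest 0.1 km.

44.7 km east, -101.5 km north

Circle about each station: (x + 37.5)² + (y − 105.8)² = 223.00²; (x + 125.8)² + (y − 12.2)² = 204.93²; (x + 68.8)² + (y − 107.5)² = 237.83².
Subtracting the P equation from the Q and R equations removes the quadratic terms:
-176.6 x − 187.2 y = 11107.29
-62.6 x + 3.4 y = -3144.31
Solving the 2×2 system: x ≈ 44.7, y ≈ -101.5 km.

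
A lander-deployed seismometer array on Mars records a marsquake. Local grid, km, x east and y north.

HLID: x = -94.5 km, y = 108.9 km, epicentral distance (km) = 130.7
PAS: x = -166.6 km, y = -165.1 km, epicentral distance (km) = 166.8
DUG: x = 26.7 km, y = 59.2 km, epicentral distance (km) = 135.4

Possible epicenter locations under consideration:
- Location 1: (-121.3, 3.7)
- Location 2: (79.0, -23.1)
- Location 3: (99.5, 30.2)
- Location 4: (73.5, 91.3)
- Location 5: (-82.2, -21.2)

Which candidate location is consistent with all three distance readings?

Location 5

For each candidate, compare |candidate − station| to the reported distance:
Location 1: residuals HLID 22.1, PAS 8.0, DUG 22.7 → max 22.7 km
Location 2: residuals HLID 87.3, PAS 116.9, DUG 37.9 → max 116.9 km
Location 3: residuals HLID 78.7, PAS 163.3, DUG 57.0 → max 163.3 km
Location 4: residuals HLID 38.2, PAS 184.5, DUG 78.6 → max 184.5 km
Location 5: residuals HLID 0.0, PAS 0.0, DUG 0.0 → max 0.0 km
Only Location 5 has all residuals ≈ 0.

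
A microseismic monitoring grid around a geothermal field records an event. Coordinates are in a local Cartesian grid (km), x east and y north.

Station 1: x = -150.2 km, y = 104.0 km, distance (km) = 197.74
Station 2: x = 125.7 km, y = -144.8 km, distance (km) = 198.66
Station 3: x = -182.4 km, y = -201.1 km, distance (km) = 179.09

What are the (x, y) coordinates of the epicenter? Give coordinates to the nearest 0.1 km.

Circle about each station: (x + 150.2)² + (y − 104.0)² = 197.74²; (x − 125.7)² + (y + 144.8)² = 198.66²; (x + 182.4)² + (y + 201.1)² = 179.09².
Subtracting the Station 1 equation from the Station 2 and Station 3 equations removes the quadratic terms:
551.8 x − 497.6 y = 3026.80
-64.4 x − 610.2 y = 47362.81
Solving the 2×2 system: x ≈ -58.9, y ≈ -71.4 km.

-58.9 km east, -71.4 km north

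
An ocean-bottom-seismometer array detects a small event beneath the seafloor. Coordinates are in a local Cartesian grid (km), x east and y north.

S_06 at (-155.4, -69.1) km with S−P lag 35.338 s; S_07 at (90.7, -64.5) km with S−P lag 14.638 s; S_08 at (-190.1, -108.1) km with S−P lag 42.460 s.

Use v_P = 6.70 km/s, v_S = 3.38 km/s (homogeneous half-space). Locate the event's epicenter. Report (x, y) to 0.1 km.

Distance from S−P lag: d = Δt · v_P v_S / (v_P − v_S) = Δt · (6.70·3.38)/(6.70−3.38) ≈ 6.8211·Δt.
So d_S_06 = 241.04, d_S_07 = 99.85, d_S_08 = 289.62 km.
Circle about each station: (x + 155.4)² + (y + 69.1)² = 241.04²; (x − 90.7)² + (y + 64.5)² = 99.85²; (x + 190.1)² + (y + 108.1)² = 289.62².
Subtracting pairs of circle equations eliminates x²+y² and gives linear equations (the radical axes):
492.2 x + 9.2 y = 31593.03
-69.4 x − 78.0 y = -6879.81
Solving the 2×2 system: x ≈ 63.6, y ≈ 31.6 km.

(63.6, 31.6)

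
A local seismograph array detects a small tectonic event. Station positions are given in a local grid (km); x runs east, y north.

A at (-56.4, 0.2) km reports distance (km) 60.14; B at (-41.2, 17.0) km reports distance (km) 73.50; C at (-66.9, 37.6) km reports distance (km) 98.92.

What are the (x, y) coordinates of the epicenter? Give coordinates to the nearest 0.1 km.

Circle about each station: (x + 56.4)² + (y − 0.2)² = 60.14²; (x + 41.2)² + (y − 17.0)² = 73.50²; (x + 66.9)² + (y − 37.6)² = 98.92².
Subtracting pairs of circle equations eliminates x²+y² and gives linear equations (the radical axes):
30.4 x + 33.6 y = -2979.99
-21.0 x + 74.8 y = -3459.98
Solving the 2×2 system: x ≈ -35.8, y ≈ -56.3 km.

(-35.8, -56.3)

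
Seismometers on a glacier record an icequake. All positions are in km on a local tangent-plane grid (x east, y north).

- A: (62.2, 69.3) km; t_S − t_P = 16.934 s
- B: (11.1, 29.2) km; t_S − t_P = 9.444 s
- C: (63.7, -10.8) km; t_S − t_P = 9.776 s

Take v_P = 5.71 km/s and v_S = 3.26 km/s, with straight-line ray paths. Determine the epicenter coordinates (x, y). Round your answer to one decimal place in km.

(-4.2, -40.9)

Distance from S−P lag: d = Δt · v_P v_S / (v_P − v_S) = Δt · (5.71·3.26)/(5.71−3.26) ≈ 7.5978·Δt.
So d_A = 128.66, d_B = 71.75, d_C = 74.28 km.
Circle about each station: (x − 62.2)² + (y − 69.3)² = 128.66²; (x − 11.1)² + (y − 29.2)² = 71.75²; (x − 63.7)² + (y + 10.8)² = 74.28².
Subtracting pairs of circle equations eliminates x²+y² and gives linear equations (the radical axes):
-102.2 x − 80.2 y = 3709.85
3.0 x − 160.2 y = 6538.88
Solving the 2×2 system: x ≈ -4.2, y ≈ -40.9 km.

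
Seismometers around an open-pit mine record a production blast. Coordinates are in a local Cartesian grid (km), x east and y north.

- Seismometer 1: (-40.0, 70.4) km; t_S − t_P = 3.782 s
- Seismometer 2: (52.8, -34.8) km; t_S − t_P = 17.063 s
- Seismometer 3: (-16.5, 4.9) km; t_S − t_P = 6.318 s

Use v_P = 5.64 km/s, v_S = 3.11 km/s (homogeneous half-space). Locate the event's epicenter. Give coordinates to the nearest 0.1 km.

Distance from S−P lag: d = Δt · v_P v_S / (v_P − v_S) = Δt · (5.64·3.11)/(5.64−3.11) ≈ 6.9330·Δt.
So d_Seismometer 1 = 26.22, d_Seismometer 2 = 118.30, d_Seismometer 3 = 43.80 km.
Circle about each station: (x + 40.0)² + (y − 70.4)² = 26.22²; (x − 52.8)² + (y + 34.8)² = 118.30²; (x + 16.5)² + (y − 4.9)² = 43.80².
Subtracting the Seismometer 1 equation from the Seismometer 2 and Seismometer 3 equations removes the quadratic terms:
185.6 x − 210.4 y = -15864.68
47.0 x − 131.0 y = -7490.85
Solving the 2×2 system: x ≈ -34.8, y ≈ 44.7 km.
Check against Seismometer 1 (with the unrounded x, y): √((x + 40.0)²+(y − 70.4)²) = 26.23 ≈ 26.22 km. ✓

(-34.8, 44.7)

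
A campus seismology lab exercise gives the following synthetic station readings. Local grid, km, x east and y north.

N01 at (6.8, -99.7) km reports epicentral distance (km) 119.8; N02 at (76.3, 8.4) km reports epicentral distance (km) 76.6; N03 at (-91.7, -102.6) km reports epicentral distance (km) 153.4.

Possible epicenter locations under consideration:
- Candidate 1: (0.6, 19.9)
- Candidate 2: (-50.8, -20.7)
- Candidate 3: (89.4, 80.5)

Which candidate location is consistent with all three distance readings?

For each candidate, compare |candidate − station| to the reported distance:
Candidate 1: residuals N01 0.0, N02 0.0, N03 0.0 → max 0.0 km
Candidate 2: residuals N01 22.0, N02 53.8, N03 61.9 → max 61.9 km
Candidate 3: residuals N01 78.4, N02 3.3, N03 104.1 → max 104.1 km
Only Candidate 1 has all residuals ≈ 0.

Candidate 1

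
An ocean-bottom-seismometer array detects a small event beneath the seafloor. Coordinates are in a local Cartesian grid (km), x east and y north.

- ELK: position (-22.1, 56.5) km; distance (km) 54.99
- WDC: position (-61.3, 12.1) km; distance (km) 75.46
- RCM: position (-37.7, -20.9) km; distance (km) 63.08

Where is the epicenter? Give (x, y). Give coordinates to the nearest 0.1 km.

x ≈ 14.1 km, y ≈ 15.1 km

Circle about each station: (x + 22.1)² + (y − 56.5)² = 54.99²; (x + 61.3)² + (y − 12.1)² = 75.46²; (x + 37.7)² + (y + 20.9)² = 63.08².
Subtracting the ELK equation from the WDC and RCM equations removes the quadratic terms:
-78.4 x − 88.8 y = -2446.87
-31.2 x − 154.8 y = -2777.75
Solving the 2×2 system: x ≈ 14.1, y ≈ 15.1 km.
Check against ELK (with the unrounded x, y): √((x + 22.1)²+(y − 56.5)²) = 55.00 ≈ 54.99 km. ✓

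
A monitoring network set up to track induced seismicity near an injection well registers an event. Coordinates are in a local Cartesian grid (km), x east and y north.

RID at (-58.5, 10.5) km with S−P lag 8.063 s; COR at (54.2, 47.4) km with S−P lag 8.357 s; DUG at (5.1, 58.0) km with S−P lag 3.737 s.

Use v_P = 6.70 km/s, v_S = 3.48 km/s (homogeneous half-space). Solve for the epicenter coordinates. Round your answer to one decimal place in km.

x ≈ -4.5 km, y ≈ 32.7 km

Distance from S−P lag: d = Δt · v_P v_S / (v_P − v_S) = Δt · (6.70·3.48)/(6.70−3.48) ≈ 7.2410·Δt.
So d_RID = 58.38, d_COR = 60.51, d_DUG = 27.06 km.
Circle about each station: (x + 58.5)² + (y − 10.5)² = 58.38²; (x − 54.2)² + (y − 47.4)² = 60.51²; (x − 5.1)² + (y − 58.0)² = 27.06².
Subtracting the RID equation from the COR and DUG equations removes the quadratic terms:
225.4 x + 73.8 y = 1398.66
127.2 x + 95.0 y = 2533.49
Solving the 2×2 system: x ≈ -4.5, y ≈ 32.7 km.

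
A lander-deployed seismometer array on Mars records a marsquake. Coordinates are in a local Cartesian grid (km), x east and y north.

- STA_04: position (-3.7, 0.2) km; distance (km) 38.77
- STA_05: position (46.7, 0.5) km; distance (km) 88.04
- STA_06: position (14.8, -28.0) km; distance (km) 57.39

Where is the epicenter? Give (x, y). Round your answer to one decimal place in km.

(-40.4, -12.3)

Circle about each station: (x + 3.7)² + (y − 0.2)² = 38.77²; (x − 46.7)² + (y − 0.5)² = 88.04²; (x − 14.8)² + (y + 28.0)² = 57.39².
Subtracting the STA_04 equation from the STA_05 and STA_06 equations removes the quadratic terms:
100.8 x + 0.6 y = -4080.52
37.0 x − 56.4 y = -801.19
Solving the 2×2 system: x ≈ -40.4, y ≈ -12.3 km.
Check against STA_04 (with the unrounded x, y): √((x + 3.7)²+(y − 0.2)²) = 38.78 ≈ 38.77 km. ✓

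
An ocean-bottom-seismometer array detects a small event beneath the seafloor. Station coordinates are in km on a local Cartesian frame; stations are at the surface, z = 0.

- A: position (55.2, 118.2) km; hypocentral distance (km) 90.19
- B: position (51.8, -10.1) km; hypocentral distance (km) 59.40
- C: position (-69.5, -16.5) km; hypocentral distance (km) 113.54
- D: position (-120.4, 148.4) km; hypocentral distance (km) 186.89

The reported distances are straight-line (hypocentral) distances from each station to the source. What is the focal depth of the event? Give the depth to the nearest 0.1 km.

depth ≈ 26.8 km

Each station gives a sphere (x−x_i)² + (y−y_i)² + z² = d_i² (stations at z=0).
Subtracting the A sphere from B and C: z² cancels, leaving linear equations in x and y:
-6.8 x − 256.6 y = -9627.15
-249.4 x − 269.4 y = -16672.88
Solving: x ≈ 27.101, y ≈ 36.800 km (keep extra digits for the depth step; rounded: 27.1, 36.8).
Then from the A sphere: z² = 90.19² − (x − 55.2)² − (y − 118.2)² with x = 27.101, y = 36.800, so z ≈ 26.809 ≈ 26.8 km.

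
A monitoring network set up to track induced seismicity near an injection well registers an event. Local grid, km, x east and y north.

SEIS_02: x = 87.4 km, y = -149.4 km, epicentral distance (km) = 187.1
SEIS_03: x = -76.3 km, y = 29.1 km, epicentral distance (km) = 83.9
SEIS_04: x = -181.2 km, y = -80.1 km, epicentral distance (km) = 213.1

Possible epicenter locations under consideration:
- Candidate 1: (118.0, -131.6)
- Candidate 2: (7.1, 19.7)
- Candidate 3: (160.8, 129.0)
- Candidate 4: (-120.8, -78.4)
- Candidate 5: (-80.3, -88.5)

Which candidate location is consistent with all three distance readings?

For each candidate, compare |candidate − station| to the reported distance:
Candidate 1: residuals SEIS_02 151.7, SEIS_03 168.2, SEIS_04 90.5 → max 168.2 km
Candidate 2: residuals SEIS_02 0.1, SEIS_03 0.0, SEIS_04 0.0 → max 0.1 km
Candidate 3: residuals SEIS_02 100.8, SEIS_03 173.4, SEIS_04 187.8 → max 187.8 km
Candidate 4: residuals SEIS_02 32.9, SEIS_03 32.4, SEIS_04 152.7 → max 152.7 km
Candidate 5: residuals SEIS_02 8.7, SEIS_03 33.8, SEIS_04 111.9 → max 111.9 km
Only Candidate 2 has all residuals ≈ 0.

Candidate 2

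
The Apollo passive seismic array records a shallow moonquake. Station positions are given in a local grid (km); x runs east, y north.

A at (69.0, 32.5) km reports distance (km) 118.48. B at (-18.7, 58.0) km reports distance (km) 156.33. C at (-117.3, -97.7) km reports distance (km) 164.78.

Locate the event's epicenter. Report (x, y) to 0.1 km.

Circle about each station: (x − 69.0)² + (y − 32.5)² = 118.48²; (x + 18.7)² + (y − 58.0)² = 156.33²; (x + 117.3)² + (y + 97.7)² = 164.78².
Subtracting pairs of circle equations eliminates x²+y² and gives linear equations (the radical axes):
-175.4 x + 51.0 y = -12505.12
-372.6 x − 260.4 y = 4372.39
Solving the 2×2 system: x ≈ 46.9, y ≈ -83.9 km.
Check against A (with the unrounded x, y): √((x − 69.0)²+(y − 32.5)²) = 118.48 ≈ 118.48 km. ✓

x ≈ 46.9 km, y ≈ -83.9 km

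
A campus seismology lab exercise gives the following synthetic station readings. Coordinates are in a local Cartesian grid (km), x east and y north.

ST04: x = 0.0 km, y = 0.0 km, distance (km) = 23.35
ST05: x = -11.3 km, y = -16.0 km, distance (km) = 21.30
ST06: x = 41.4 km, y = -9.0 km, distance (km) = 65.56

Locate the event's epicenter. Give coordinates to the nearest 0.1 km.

x ≈ -23.3 km, y ≈ 1.6 km

Circle about each station: x² + y² = 23.35²; (x + 11.3)² + (y + 16.0)² = 21.30²; (x − 41.4)² + (y + 9.0)² = 65.56².
Subtracting the ST04 equation from the ST05 and ST06 equations removes the quadratic terms:
-22.6 x − 32.0 y = 475.22
82.8 x − 18.0 y = -1957.93
Solving the 2×2 system: x ≈ -23.3, y ≈ 1.6 km.
Check against ST04 (with the unrounded x, y): √(x²+y²) = 23.35 ≈ 23.35 km. ✓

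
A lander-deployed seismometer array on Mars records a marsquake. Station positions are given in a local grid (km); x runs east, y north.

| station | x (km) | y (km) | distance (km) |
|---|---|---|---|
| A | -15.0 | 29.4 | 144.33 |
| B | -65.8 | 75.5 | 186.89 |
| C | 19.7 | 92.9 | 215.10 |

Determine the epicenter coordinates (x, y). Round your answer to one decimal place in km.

Circle about each station: (x + 15.0)² + (y − 29.4)² = 144.33²; (x + 65.8)² + (y − 75.5)² = 186.89²; (x − 19.7)² + (y − 92.9)² = 215.10².
Subtracting pairs of circle equations eliminates x²+y² and gives linear equations (the radical axes):
-101.6 x + 92.2 y = -5156.19
69.4 x + 127.0 y = -17507.72
Solving the 2×2 system: x ≈ -49.7, y ≈ -110.7 km.

x ≈ -49.7 km, y ≈ -110.7 km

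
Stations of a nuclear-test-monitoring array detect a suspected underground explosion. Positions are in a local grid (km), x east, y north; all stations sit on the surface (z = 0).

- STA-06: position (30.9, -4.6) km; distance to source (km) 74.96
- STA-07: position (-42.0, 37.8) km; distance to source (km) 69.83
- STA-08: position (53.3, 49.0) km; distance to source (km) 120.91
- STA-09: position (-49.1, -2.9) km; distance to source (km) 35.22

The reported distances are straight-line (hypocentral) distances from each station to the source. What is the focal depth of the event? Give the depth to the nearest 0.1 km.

20.7 km

Each station gives a sphere (x−x_i)² + (y−y_i)² + z² = d_i² (stations at z=0).
Subtracting the STA-06 sphere from STA-07 and STA-08: z² cancels, leaving linear equations in x and y:
-145.8 x + 84.8 y = 2959.64
44.8 x + 107.2 y = -4734.31
Solving: x ≈ -36.994, y ≈ -28.703 km (keep extra digits for the depth step; rounded: -37.0, -28.7).
Then from the STA-06 sphere: z² = 74.96² − (x − 30.9)² − (y + 4.6)² with x = -36.994, y = -28.703, so z ≈ 20.699 ≈ 20.7 km.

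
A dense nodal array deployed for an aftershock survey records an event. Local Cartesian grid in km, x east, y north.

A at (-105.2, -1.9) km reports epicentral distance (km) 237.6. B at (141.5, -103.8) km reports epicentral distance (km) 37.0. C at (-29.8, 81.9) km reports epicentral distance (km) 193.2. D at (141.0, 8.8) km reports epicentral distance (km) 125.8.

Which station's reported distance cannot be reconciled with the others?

Solve using three stations at a time. Using A, B, D (subtract circle equations pairwise → linear system) gives (x, y) ≈ (105.4, -111.9).
Distances from that point to each station vs reported:
  A: calculated 237.6 vs reported 237.6 → residual 0.0 km
  B: calculated 37.0 vs reported 37.0 → residual 0.0 km
  C: calculated 236.3 vs reported 193.2 → residual 43.1 km
  D: calculated 125.8 vs reported 125.8 → residual 0.0 km
A, B, D are mutually consistent (residuals ≈ 0); C is off by 43.1 km.

C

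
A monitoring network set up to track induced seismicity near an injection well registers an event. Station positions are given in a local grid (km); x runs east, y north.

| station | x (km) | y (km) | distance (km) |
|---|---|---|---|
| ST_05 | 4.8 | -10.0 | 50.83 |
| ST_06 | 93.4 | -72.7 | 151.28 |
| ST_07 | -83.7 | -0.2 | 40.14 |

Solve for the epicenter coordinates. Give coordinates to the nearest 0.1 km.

Circle about each station: (x − 4.8)² + (y + 10.0)² = 50.83²; (x − 93.4)² + (y + 72.7)² = 151.28²; (x + 83.7)² + (y + 0.2)² = 40.14².
Subtracting pairs of circle equations eliminates x²+y² and gives linear equations (the radical axes):
177.2 x − 125.4 y = -6416.14
-177.0 x + 19.6 y = 7855.16
Solving the 2×2 system: x ≈ -45.9, y ≈ -13.7 km.

x ≈ -45.9 km, y ≈ -13.7 km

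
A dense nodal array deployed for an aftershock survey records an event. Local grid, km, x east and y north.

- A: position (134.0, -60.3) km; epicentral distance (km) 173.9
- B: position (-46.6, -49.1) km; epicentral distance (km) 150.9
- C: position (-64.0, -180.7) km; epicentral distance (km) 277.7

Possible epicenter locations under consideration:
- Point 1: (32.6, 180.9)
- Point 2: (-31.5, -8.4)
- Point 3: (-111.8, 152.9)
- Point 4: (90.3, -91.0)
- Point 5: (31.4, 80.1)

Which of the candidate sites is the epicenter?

For each candidate, compare |candidate − station| to the reported distance:
Point 1: residuals A 87.7, B 92.4, C 96.6 → max 96.6 km
Point 2: residuals A 0.5, B 107.5, C 102.4 → max 107.5 km
Point 3: residuals A 151.5, B 61.4, C 59.3 → max 151.5 km
Point 4: residuals A 120.5, B 7.7, C 99.2 → max 120.5 km
Point 5: residuals A 0.0, B 0.0, C 0.0 → max 0.0 km
Only Point 5 has all residuals ≈ 0.

Point 5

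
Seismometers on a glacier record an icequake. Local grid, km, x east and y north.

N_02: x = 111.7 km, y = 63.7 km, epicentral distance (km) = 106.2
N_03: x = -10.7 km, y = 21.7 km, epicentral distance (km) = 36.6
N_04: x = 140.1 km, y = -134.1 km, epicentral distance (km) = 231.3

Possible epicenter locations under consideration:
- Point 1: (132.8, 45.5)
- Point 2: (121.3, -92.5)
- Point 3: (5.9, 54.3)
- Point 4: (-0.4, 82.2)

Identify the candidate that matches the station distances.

For each candidate, compare |candidate − station| to the reported distance:
Point 1: residuals N_02 78.3, N_03 108.9, N_04 51.6 → max 108.9 km
Point 2: residuals N_02 50.3, N_03 137.9, N_04 185.6 → max 185.6 km
Point 3: residuals N_02 0.0, N_03 0.0, N_04 0.0 → max 0.0 km
Point 4: residuals N_02 7.4, N_03 24.8, N_04 26.6 → max 26.6 km
Only Point 3 has all residuals ≈ 0.

Point 3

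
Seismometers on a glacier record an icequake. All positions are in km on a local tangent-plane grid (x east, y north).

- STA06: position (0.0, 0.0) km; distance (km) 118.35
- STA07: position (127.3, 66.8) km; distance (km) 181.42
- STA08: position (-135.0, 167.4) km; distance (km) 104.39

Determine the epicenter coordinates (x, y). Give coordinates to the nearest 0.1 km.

-49.5 km east, 107.5 km north

Circle about each station: x² + y² = 118.35²; (x − 127.3)² + (y − 66.8)² = 181.42²; (x + 135.0)² + (y − 167.4)² = 104.39².
Subtracting pairs of circle equations eliminates x²+y² and gives linear equations (the radical axes):
254.6 x + 133.6 y = 1761.04
-270.0 x + 334.8 y = 49357.21
Solving the 2×2 system: x ≈ -49.5, y ≈ 107.5 km.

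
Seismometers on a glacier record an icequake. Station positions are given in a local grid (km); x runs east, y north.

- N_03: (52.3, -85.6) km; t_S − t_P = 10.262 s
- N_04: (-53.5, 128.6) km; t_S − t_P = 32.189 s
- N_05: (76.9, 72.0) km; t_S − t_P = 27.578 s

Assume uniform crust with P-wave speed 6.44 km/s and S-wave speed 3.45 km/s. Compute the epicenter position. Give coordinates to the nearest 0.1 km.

(-20.5, -108.3)

Distance from S−P lag: d = Δt · v_P v_S / (v_P − v_S) = Δt · (6.44·3.45)/(6.44−3.45) ≈ 7.4308·Δt.
So d_N_03 = 76.25, d_N_04 = 239.19, d_N_05 = 204.93 km.
Circle about each station: (x − 52.3)² + (y + 85.6)² = 76.25²; (x + 53.5)² + (y − 128.6)² = 239.19²; (x − 76.9)² + (y − 72.0)² = 204.93².
Subtracting pairs of circle equations eliminates x²+y² and gives linear equations (the radical axes):
-211.6 x + 428.4 y = -42060.23
49.2 x + 315.2 y = -35147.28
Solving the 2×2 system: x ≈ -20.5, y ≈ -108.3 km.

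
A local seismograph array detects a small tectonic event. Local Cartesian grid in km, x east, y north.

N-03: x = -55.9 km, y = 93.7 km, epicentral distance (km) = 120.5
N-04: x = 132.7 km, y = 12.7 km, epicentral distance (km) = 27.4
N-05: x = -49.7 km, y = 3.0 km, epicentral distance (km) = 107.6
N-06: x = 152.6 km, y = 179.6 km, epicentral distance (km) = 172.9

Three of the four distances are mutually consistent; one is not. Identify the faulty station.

N-04

Solve using three stations at a time. Using N-03, N-05, N-06 (subtract circle equations pairwise → linear system) gives (x, y) ≈ (51.6, 39.3).
Distances from that point to each station vs reported:
  N-03: calculated 120.5 vs reported 120.5 → residual 0.0 km
  N-04: calculated 85.3 vs reported 27.4 → residual 57.9 km
  N-05: calculated 107.6 vs reported 107.6 → residual 0.0 km
  N-06: calculated 172.9 vs reported 172.9 → residual 0.0 km
N-03, N-05, N-06 are mutually consistent (residuals ≈ 0); N-04 is off by 57.9 km.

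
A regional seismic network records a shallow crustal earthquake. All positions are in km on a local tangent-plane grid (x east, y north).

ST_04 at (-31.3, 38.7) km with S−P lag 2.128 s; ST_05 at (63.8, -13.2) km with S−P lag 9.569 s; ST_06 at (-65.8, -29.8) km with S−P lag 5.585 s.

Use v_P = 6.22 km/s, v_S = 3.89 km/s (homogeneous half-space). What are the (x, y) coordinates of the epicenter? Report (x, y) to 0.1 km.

(-31.0, 16.6)

Distance from S−P lag: d = Δt · v_P v_S / (v_P − v_S) = Δt · (6.22·3.89)/(6.22−3.89) ≈ 10.3845·Δt.
So d_ST_04 = 22.10, d_ST_05 = 99.37, d_ST_06 = 58.00 km.
Circle about each station: (x + 31.3)² + (y − 38.7)² = 22.10²; (x − 63.8)² + (y + 13.2)² = 99.37²; (x + 65.8)² + (y + 29.8)² = 58.00².
Subtracting pairs of circle equations eliminates x²+y² and gives linear equations (the radical axes):
190.2 x − 103.8 y = -7618.69
-69.0 x − 137.0 y = -135.29
Solving the 2×2 system: x ≈ -31.0, y ≈ 16.6 km.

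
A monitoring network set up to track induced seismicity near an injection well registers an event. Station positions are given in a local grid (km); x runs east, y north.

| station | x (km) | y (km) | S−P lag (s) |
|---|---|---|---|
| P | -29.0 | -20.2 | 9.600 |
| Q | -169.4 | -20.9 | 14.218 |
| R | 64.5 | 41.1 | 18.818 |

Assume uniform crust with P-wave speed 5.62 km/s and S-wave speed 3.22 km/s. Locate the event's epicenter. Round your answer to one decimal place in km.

-77.2 km east, 33.8 km north

Distance from S−P lag: d = Δt · v_P v_S / (v_P − v_S) = Δt · (5.62·3.22)/(5.62−3.22) ≈ 7.5402·Δt.
So d_P = 72.39, d_Q = 107.21, d_R = 141.89 km.
Circle about each station: (x + 29.0)² + (y + 20.2)² = 72.39²; (x + 169.4)² + (y + 20.9)² = 107.21²; (x − 64.5)² + (y − 41.1)² = 141.89².
Subtracting the P equation from the Q and R equations removes the quadratic terms:
-280.8 x − 1.4 y = 21630.46
187.0 x + 122.6 y = -10292.04
Solving the 2×2 system: x ≈ -77.2, y ≈ 33.8 km.
Check against P (with the unrounded x, y): √((x + 29.0)²+(y + 20.2)²) = 72.39 ≈ 72.39 km. ✓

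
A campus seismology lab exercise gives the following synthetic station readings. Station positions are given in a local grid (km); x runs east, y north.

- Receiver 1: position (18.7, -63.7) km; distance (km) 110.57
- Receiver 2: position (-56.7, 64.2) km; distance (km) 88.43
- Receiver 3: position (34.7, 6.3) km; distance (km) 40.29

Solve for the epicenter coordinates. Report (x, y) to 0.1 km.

Circle about each station: (x − 18.7)² + (y + 63.7)² = 110.57²; (x + 56.7)² + (y − 64.2)² = 88.43²; (x − 34.7)² + (y − 6.3)² = 40.29².
Subtracting the Receiver 1 equation from the Receiver 2 and Receiver 3 equations removes the quadratic terms:
-150.8 x + 255.8 y = 7335.01
32.0 x + 140.0 y = 7438.84
Solving the 2×2 system: x ≈ 29.9, y ≈ 46.3 km.

(29.9, 46.3)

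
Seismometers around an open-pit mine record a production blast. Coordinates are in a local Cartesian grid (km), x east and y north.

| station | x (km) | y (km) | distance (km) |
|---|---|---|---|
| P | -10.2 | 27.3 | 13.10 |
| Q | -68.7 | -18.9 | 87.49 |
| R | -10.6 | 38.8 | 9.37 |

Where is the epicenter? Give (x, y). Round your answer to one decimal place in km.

(-1.4, 37.0)

Circle about each station: (x + 10.2)² + (y − 27.3)² = 13.10²; (x + 68.7)² + (y + 18.9)² = 87.49²; (x + 10.6)² + (y − 38.8)² = 9.37².
Subtracting the P equation from the Q and R equations removes the quadratic terms:
-117.0 x − 92.4 y = -3255.32
-0.8 x + 23.0 y = 852.28
Solving the 2×2 system: x ≈ -1.4, y ≈ 37.0 km.
Check against P (with the unrounded x, y): √((x + 10.2)²+(y − 27.3)²) = 13.10 ≈ 13.10 km. ✓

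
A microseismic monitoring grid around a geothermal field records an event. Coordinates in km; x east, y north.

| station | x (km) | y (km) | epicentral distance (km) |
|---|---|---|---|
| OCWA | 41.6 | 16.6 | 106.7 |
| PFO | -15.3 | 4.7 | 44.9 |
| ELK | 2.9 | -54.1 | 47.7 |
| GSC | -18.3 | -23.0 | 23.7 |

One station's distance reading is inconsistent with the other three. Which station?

OCWA

Solve using three stations at a time. Using PFO, ELK, GSC (subtract circle equations pairwise → linear system) gives (x, y) ≈ (-39.8, -32.9).
Distances from that point to each station vs reported:
  OCWA: calculated 95.3 vs reported 106.7 → residual 11.4 km
  PFO: calculated 44.9 vs reported 44.9 → residual 0.0 km
  ELK: calculated 47.7 vs reported 47.7 → residual 0.0 km
  GSC: calculated 23.7 vs reported 23.7 → residual 0.0 km
PFO, ELK, GSC are mutually consistent (residuals ≈ 0); OCWA is off by 11.4 km.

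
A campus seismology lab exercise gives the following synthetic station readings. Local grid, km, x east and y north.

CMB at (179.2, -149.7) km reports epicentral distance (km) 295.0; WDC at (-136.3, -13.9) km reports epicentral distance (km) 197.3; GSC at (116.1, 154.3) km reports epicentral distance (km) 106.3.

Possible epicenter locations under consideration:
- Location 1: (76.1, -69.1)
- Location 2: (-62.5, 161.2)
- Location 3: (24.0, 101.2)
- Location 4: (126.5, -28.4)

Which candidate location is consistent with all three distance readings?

Location 3

For each candidate, compare |candidate − station| to the reported distance:
Location 1: residuals CMB 164.1, WDC 22.2, GSC 120.7 → max 164.1 km
Location 2: residuals CMB 98.8, WDC 7.3, GSC 72.4 → max 98.8 km
Location 3: residuals CMB 0.0, WDC 0.0, GSC 0.0 → max 0.0 km
Location 4: residuals CMB 162.7, WDC 65.9, GSC 76.7 → max 162.7 km
Only Location 3 has all residuals ≈ 0.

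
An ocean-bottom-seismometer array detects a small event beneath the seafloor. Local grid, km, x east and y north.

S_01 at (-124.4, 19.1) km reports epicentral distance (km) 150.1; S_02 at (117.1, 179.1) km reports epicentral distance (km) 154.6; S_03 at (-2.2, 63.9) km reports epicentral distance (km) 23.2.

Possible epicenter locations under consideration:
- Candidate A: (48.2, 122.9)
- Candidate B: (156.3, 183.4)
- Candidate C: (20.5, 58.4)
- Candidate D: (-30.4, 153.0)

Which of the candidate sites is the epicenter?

Candidate C

For each candidate, compare |candidate − station| to the reported distance:
Candidate A: residuals S_01 51.3, S_02 65.7, S_03 54.4 → max 65.7 km
Candidate B: residuals S_01 175.1, S_02 115.2, S_03 175.3 → max 175.3 km
Candidate C: residuals S_01 0.0, S_02 0.0, S_03 0.2 → max 0.2 km
Candidate D: residuals S_01 13.5, S_02 4.8, S_03 70.3 → max 70.3 km
Only Candidate C has all residuals ≈ 0.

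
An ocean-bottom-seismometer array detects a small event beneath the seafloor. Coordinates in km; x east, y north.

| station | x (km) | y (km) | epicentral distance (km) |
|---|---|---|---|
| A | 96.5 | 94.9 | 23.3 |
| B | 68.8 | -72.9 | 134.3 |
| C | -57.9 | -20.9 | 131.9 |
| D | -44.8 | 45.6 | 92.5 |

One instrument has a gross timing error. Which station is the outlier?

A

Solve using three stations at a time. Using B, C, D (subtract circle equations pairwise → linear system) gives (x, y) ≈ (46.6, 59.5).
Distances from that point to each station vs reported:
  A: calculated 61.2 vs reported 23.3 → residual 37.9 km
  B: calculated 134.3 vs reported 134.3 → residual 0.0 km
  C: calculated 131.9 vs reported 131.9 → residual 0.0 km
  D: calculated 92.5 vs reported 92.5 → residual 0.0 km
B, C, D are mutually consistent (residuals ≈ 0); A is off by 37.9 km.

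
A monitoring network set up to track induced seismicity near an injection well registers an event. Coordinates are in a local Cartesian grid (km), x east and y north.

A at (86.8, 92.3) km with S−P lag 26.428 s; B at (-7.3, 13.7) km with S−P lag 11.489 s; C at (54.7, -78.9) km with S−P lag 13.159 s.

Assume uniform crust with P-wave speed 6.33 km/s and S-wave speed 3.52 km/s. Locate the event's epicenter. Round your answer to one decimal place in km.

(-49.0, -67.3)

Distance from S−P lag: d = Δt · v_P v_S / (v_P − v_S) = Δt · (6.33·3.52)/(6.33−3.52) ≈ 7.9294·Δt.
So d_A = 209.56, d_B = 91.10, d_C = 104.34 km.
Circle about each station: (x − 86.8)² + (y − 92.3)² = 209.56²; (x + 7.3)² + (y − 13.7)² = 91.10²; (x − 54.7)² + (y + 78.9)² = 104.34².
Subtracting the A equation from the B and C equations removes the quadratic terms:
-188.2 x − 157.2 y = 19803.63
-64.2 x − 342.4 y = 26192.33
Solving the 2×2 system: x ≈ -49.0, y ≈ -67.3 km.
Check against A (with the unrounded x, y): √((x − 86.8)²+(y − 92.3)²) = 209.57 ≈ 209.56 km. ✓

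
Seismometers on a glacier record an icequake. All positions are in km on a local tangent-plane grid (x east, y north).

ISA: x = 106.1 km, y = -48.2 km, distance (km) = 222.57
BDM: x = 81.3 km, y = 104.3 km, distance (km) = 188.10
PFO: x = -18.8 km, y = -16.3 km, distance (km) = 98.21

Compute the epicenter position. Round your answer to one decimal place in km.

Circle about each station: (x − 106.1)² + (y + 48.2)² = 222.57²; (x − 81.3)² + (y − 104.3)² = 188.10²; (x + 18.8)² + (y + 16.3)² = 98.21².
Subtracting the ISA equation from the BDM and PFO equations removes the quadratic terms:
-49.6 x + 305.0 y = 18063.52
-249.8 x + 63.8 y = 26930.88
Solving the 2×2 system: x ≈ -96.7, y ≈ 43.5 km.

x ≈ -96.7 km, y ≈ 43.5 km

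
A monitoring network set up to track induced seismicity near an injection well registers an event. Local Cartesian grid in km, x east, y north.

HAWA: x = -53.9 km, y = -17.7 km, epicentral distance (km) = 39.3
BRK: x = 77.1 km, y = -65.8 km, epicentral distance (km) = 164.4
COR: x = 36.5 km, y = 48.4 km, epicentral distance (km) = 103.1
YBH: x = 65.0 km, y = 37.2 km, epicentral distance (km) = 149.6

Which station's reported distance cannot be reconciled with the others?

Solve using three stations at a time. Using HAWA, BRK, COR (subtract circle equations pairwise → linear system) gives (x, y) ≈ (-62.8, 20.6).
Distances from that point to each station vs reported:
  HAWA: calculated 39.3 vs reported 39.3 → residual 0.0 km
  BRK: calculated 164.4 vs reported 164.4 → residual 0.0 km
  COR: calculated 103.1 vs reported 103.1 → residual 0.0 km
  YBH: calculated 128.9 vs reported 149.6 → residual 20.7 km
HAWA, BRK, COR are mutually consistent (residuals ≈ 0); YBH is off by 20.7 km.

YBH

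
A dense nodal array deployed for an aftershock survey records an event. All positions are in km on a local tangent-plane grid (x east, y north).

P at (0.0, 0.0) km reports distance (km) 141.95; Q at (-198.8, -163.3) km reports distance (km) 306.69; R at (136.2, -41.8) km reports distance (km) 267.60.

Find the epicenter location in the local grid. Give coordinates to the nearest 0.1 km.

(-78.0, 118.6)

Circle about each station: x² + y² = 141.95²; (x + 198.8)² + (y + 163.3)² = 306.69²; (x − 136.2)² + (y + 41.8)² = 267.60².
Subtracting pairs of circle equations eliminates x²+y² and gives linear equations (the radical axes):
-397.6 x − 326.6 y = -7720.62
272.4 x − 83.6 y = -31162.28
Solving the 2×2 system: x ≈ -78.0, y ≈ 118.6 km.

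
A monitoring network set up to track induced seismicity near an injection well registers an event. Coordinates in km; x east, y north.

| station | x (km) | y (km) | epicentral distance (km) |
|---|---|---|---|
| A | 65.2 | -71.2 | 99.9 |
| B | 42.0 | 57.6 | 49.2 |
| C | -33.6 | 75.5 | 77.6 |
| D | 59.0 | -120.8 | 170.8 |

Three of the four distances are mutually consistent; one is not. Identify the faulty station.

D

Solve using three stations at a time. Using A, B, C (subtract circle equations pairwise → linear system) gives (x, y) ≈ (16.0, 15.8).
Distances from that point to each station vs reported:
  A: calculated 99.9 vs reported 99.9 → residual 0.0 km
  B: calculated 49.3 vs reported 49.2 → residual 0.1 km
  C: calculated 77.6 vs reported 77.6 → residual 0.0 km
  D: calculated 143.2 vs reported 170.8 → residual 27.6 km
A, B, C are mutually consistent (residuals ≈ 0); D is off by 27.6 km.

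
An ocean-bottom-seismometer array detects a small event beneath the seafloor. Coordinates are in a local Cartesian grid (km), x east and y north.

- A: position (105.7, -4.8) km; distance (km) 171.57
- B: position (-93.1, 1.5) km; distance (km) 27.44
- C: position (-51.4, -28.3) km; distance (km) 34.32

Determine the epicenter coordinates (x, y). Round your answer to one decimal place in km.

Circle about each station: (x − 105.7)² + (y + 4.8)² = 171.57²; (x + 93.1)² + (y − 1.5)² = 27.44²; (x + 51.4)² + (y + 28.3)² = 34.32².
Subtracting the A equation from the B and C equations removes the quadratic terms:
-397.6 x + 12.6 y = 26157.64
-314.2 x − 47.0 y = 20505.72
Solving the 2×2 system: x ≈ -65.7, y ≈ 2.9 km.

-65.7 km east, 2.9 km north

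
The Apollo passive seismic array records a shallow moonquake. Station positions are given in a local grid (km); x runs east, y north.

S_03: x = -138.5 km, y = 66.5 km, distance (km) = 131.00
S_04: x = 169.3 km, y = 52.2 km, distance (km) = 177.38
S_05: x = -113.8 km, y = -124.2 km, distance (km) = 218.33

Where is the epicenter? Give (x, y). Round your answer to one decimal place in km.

Circle about each station: (x + 138.5)² + (y − 66.5)² = 131.00²; (x − 169.3)² + (y − 52.2)² = 177.38²; (x + 113.8)² + (y + 124.2)² = 218.33².
Subtracting pairs of circle equations eliminates x²+y² and gives linear equations (the radical axes):
615.6 x − 28.6 y = -6519.83
49.4 x − 381.4 y = -25735.41
Solving the 2×2 system: x ≈ -7.5, y ≈ 66.5 km.

-7.5 km east, 66.5 km north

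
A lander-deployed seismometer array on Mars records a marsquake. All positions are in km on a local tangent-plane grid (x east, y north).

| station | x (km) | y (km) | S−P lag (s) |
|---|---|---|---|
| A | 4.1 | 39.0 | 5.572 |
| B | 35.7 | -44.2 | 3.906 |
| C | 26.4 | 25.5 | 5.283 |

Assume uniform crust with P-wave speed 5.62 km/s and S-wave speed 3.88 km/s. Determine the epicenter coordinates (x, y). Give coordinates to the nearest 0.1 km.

Distance from S−P lag: d = Δt · v_P v_S / (v_P − v_S) = Δt · (5.62·3.88)/(5.62−3.88) ≈ 12.5320·Δt.
So d_A = 69.83, d_B = 48.95, d_C = 66.21 km.
Circle about each station: (x − 4.1)² + (y − 39.0)² = 69.83²; (x − 35.7)² + (y + 44.2)² = 48.95²; (x − 26.4)² + (y − 25.5)² = 66.21².
Subtracting pairs of circle equations eliminates x²+y² and gives linear equations (the radical axes):
63.2 x − 166.4 y = 4170.45
44.6 x − 27.0 y = 301.86
Solving the 2×2 system: x ≈ -10.9, y ≈ -29.2 km.

x ≈ -10.9 km, y ≈ -29.2 km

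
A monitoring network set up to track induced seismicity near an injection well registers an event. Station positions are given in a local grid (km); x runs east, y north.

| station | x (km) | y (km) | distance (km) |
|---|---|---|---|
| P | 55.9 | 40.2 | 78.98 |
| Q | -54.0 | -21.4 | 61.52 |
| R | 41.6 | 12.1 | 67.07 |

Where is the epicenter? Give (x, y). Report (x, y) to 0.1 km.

Circle about each station: (x − 55.9)² + (y − 40.2)² = 78.98²; (x + 54.0)² + (y + 21.4)² = 61.52²; (x − 41.6)² + (y − 12.1)² = 67.07².
Subtracting the P equation from the Q and R equations removes the quadratic terms:
-219.8 x − 123.2 y = 1086.24
-28.6 x − 56.2 y = -1124.42
Solving the 2×2 system: x ≈ -22.6, y ≈ 31.5 km.
Check against P (with the unrounded x, y): √((x − 55.9)²+(y − 40.2)²) = 78.98 ≈ 78.98 km. ✓

(-22.6, 31.5)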